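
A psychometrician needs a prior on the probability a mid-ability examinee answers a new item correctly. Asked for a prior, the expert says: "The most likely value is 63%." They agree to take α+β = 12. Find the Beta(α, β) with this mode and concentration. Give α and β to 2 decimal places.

For α,β > 1 the Beta mode is (α−1)/(α+β−2). With α+β = 12, the mode is (α−1)/10.
Set (α−1)/10 = 0.63 → α = 1 + 0.63·10 = 7.30.
β = 12 − α = 4.70.

α = 7.30, β = 4.70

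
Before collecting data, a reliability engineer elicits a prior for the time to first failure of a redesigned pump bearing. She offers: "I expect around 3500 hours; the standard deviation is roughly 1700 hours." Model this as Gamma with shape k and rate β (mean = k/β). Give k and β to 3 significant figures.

For Gamma(k, rate β): mean = k/β, variance = k/β², so CV = 1/√k.
CV = SD/mean = 1700/3500 = 0.4857, hence k = 1/CV² = 4.24.
Then β = k/mean = 4.24/3500 = 0.00121.

k ≈ 4.24, β ≈ 0.00121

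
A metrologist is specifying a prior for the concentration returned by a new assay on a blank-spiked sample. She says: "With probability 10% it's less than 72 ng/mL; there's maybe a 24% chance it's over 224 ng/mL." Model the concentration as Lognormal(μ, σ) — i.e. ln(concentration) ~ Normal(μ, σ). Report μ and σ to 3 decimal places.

μ ≈ 5.008, σ ≈ 0.571

If T ~ Lognormal(μ,σ) then ln T ~ Normal(μ,σ), so the p-quantile of ln T is μ + z_p·σ.
ln(72) = 4.277 and ln(224) = 5.412; z_{0.1} = -1.282, z_{0.76} = 0.7063.
σ = (5.412 − 4.277)/(0.7063 − (-1.282)) = 0.571.
μ = 4.277 − (-1.282)·0.571 = 5.008.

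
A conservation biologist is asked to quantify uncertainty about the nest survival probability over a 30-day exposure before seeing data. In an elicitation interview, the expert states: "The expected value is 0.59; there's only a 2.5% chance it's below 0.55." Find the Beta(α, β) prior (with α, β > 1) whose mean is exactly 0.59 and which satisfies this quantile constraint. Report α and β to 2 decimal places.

α ≈ 346.83, β ≈ 241.02

With mean 0.59 fixed, write α = 0.59s, β = 0.41s where s = α+β.
Need P(θ < 0.55) = 0.025 under Beta(0.59s, 0.41s). Normal approximation: (q−m)/√(m(1−m)/s) ≈ z_{0.025} = -1.96, so s ≈ 0.59·0.41·(-1.96)²/(0.55−0.59)² = 580.8.
At s = 580.8: P(θ<0.55) ≈ 0.026. Adjusting to match 0.025 gives s ≈ 587.85.
So α = 0.59·587.85 ≈ 346.83, β = 0.41·587.85 ≈ 241.02.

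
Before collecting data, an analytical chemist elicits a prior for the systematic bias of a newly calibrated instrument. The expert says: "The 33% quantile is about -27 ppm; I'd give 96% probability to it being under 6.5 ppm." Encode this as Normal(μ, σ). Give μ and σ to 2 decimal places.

The p-quantile of Normal(μ,σ) is μ + z_p·σ, with z_{0.33} = -0.4399 and z_{0.96} = 1.751.
Eliminate σ: μ = (z₂·x₁ − z₁·x₂)/(z₂ − z₁) = (1.751·-27 − (-0.4399)·6.5)/2.191 = -20.27.
Then σ = (x₂ − x₁)/(z₂ − z₁) = (6.5 − -27)/2.191 = 15.29.

μ = -20.27, σ = 15.29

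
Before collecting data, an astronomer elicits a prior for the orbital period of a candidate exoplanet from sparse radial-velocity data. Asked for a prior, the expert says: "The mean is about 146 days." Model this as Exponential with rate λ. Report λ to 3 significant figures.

Exponential mean = 1/λ, so λ = 1/146.0 = 0.00685.

λ ≈ 0.00685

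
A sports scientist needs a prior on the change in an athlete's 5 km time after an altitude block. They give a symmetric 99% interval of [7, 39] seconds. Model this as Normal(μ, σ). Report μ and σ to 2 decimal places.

μ = 23.00, σ = 6.21

A symmetric 99% interval runs μ ± z·σ with z = 2.576.
Half-width = 16, so σ = 16/2.576 = 6.21.
μ is the interval midpoint, 23.00.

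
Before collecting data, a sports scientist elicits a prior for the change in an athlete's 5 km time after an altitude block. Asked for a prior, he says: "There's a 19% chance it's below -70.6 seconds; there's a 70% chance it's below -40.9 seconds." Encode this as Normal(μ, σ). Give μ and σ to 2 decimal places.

μ = -52.01, σ = 21.18

For Normal(μ,σ), the p-quantile is μ + z_p·σ. Here z_{0.19} = -0.8779, z_{0.7} = 0.5244.
So -70.6 = μ − 0.8779σ and -40.9 = μ + 0.5244σ.
Subtracting: σ = (-40.9 − -70.6)/(0.5244 − (-0.8779)) = 21.18.
Then μ = -70.6 − (-0.8779)·21.18 = -52.01.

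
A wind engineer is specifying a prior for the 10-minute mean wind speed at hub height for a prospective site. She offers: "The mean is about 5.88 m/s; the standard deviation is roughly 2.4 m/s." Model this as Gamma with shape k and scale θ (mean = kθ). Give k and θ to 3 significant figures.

k ≈ 6, θ ≈ 0.98

For Gamma(k, scale θ): mean = kθ, variance = kθ², so CV = 1/√k.
CV = SD/mean = 2.4/5.88 = 0.4082, hence k = 1/CV² = 6.
Then θ = mean/k = 5.88/6 = 0.98.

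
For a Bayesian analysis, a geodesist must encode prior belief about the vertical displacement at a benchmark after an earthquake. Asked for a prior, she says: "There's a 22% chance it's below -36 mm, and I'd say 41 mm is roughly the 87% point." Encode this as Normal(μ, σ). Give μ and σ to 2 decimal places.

μ = -4.68, σ = 40.56

For Normal(μ,σ), the p-quantile is μ + z_p·σ. Here z_{0.22} = -0.7722, z_{0.87} = 1.126.
So -36 = μ − 0.7722σ and 41 = μ + 1.126σ.
Subtracting: σ = (41 − -36)/(1.126 − (-0.7722)) = 40.56.
Then μ = -36 − (-0.7722)·40.56 = -4.68.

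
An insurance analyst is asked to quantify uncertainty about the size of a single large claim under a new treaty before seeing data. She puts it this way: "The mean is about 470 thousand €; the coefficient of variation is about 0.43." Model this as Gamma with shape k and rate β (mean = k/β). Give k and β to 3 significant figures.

For Gamma(k, rate β): mean = k/β, variance = k/β², so CV = 1/√k.
CV = 0.43, hence k = 1/CV² = 5.41.
Then β = k/mean = 5.41/470 = 0.0115.

k ≈ 5.41, β ≈ 0.0115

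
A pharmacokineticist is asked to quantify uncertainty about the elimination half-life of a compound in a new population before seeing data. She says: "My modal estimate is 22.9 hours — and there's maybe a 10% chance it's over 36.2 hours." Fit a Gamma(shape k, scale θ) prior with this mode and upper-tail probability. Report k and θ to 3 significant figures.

k ≈ 9.94, θ ≈ 2.56

Gamma(k,θ) with k>1 has mode (k−1)θ, so θ = 22.9/(k−1).
Need P(X < 36.2) = 0.9 with θ tied to k this way. Start at k = 2, θ = 22.9: P(X<36.2) ≈ 0.469.
Too low — raise k to concentrate. Iterating converges to k ≈ 9.94.
Then θ = 22.9/(9.94−1) ≈ 2.56.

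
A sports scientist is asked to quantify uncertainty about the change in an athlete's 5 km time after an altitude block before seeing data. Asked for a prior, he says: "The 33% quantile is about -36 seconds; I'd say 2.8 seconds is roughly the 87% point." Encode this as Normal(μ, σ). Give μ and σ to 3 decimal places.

The p-quantile of Normal(μ,σ) is μ + z_p·σ, with z_{0.33} = -0.4399 and z_{0.87} = 1.126.
Eliminate σ: μ = (z₂·x₁ − z₁·x₂)/(z₂ − z₁) = (1.126·-36 − (-0.4399)·2.8)/1.566 = -25.103.
Then σ = (x₂ − x₁)/(z₂ − z₁) = (2.8 − -36)/1.566 = 24.772.

μ = -25.103, σ = 24.772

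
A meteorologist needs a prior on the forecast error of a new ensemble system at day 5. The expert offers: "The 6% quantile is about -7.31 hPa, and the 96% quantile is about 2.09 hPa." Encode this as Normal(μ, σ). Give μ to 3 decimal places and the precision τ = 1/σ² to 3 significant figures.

μ = -2.889, τ = 0.124

For Normal(μ,σ), the p-quantile is μ + z_p·σ. Here z_{0.06} = -1.555, z_{0.96} = 1.751.
So -7.31 = μ − 1.555σ and 2.09 = μ + 1.751σ.
Subtracting: σ = (2.09 − -7.31)/(1.751 − (-1.555)) = 2.844.
Then μ = -7.31 − (-1.555)·2.844 = -2.889.
Precision τ = 1/σ² = 1/2.844² = 0.124.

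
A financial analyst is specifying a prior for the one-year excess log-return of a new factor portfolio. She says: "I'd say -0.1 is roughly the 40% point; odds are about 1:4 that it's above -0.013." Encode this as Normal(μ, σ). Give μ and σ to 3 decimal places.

μ = -0.080, σ = 0.079

The p-quantile of Normal(μ,σ) is μ + z_p·σ, with z_{0.4} = -0.2533 and z_{0.8} = 0.8416.
Eliminate σ: μ = (z₂·x₁ − z₁·x₂)/(z₂ − z₁) = (0.8416·-0.1 − (-0.2533)·-0.013)/1.095 = -0.080.
Then σ = (x₂ − x₁)/(z₂ − z₁) = (-0.013 − -0.1)/1.095 = 0.079.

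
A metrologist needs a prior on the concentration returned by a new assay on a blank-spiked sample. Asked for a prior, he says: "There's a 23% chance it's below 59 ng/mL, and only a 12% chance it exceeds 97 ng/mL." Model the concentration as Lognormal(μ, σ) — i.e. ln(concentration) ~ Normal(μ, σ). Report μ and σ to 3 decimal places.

If T ~ Lognormal(μ,σ) then ln T ~ Normal(μ,σ), so the p-quantile of ln T is μ + z_p·σ.
ln(59) = 4.078 and ln(97) = 4.575; z_{0.23} = -0.7388, z_{0.88} = 1.175.
σ = (4.575 − 4.078)/(1.175 − (-0.7388)) = 0.260.
μ = 4.078 − (-0.7388)·0.260 = 4.269.

μ ≈ 4.269, σ ≈ 0.260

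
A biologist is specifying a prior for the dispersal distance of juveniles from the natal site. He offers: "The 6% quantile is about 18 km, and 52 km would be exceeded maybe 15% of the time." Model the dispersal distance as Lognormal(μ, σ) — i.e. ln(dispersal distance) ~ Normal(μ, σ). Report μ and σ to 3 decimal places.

If T ~ Lognormal(μ,σ) then ln T ~ Normal(μ,σ), so the p-quantile of ln T is μ + z_p·σ.
ln(18) = 2.89 and ln(52) = 3.951; z_{0.06} = -1.555, z_{0.85} = 1.036.
σ = (3.951 − 2.89)/(1.036 − (-1.555)) = 0.409.
μ = 2.89 − (-1.555)·0.409 = 3.527.

μ ≈ 3.527, σ ≈ 0.409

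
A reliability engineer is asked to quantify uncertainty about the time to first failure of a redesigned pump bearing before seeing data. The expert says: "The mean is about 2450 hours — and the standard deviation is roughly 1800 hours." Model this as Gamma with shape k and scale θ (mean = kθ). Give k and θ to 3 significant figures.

k ≈ 1.85, θ ≈ 1320

For Gamma(k, scale θ): mean = kθ, variance = kθ², so CV = 1/√k.
CV = SD/mean = 1800/2450 = 0.7347, hence k = 1/CV² = 1.85.
Then θ = mean/k = 2450/1.85 = 1320.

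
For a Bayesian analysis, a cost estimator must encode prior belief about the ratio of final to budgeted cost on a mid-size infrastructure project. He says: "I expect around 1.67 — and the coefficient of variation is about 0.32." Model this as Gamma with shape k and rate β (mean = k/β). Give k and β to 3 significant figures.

k ≈ 9.77, β ≈ 5.85

For Gamma(k, rate β): mean = k/β, variance = k/β², so CV = 1/√k.
CV = 0.32, hence k = 1/CV² = 9.77.
Then β = k/mean = 9.77/1.67 = 5.85.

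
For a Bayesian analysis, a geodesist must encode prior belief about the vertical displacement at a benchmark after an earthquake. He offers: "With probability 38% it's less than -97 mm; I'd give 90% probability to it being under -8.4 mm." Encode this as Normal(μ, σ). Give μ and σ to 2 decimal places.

For Normal(μ,σ), the p-quantile is μ + z_p·σ. Here z_{0.38} = -0.3055, z_{0.9} = 1.282.
So -97 = μ − 0.3055σ and -8.4 = μ + 1.282σ.
Subtracting: σ = (-8.4 − -97)/(1.282 − (-0.3055)) = 55.83.
Then μ = -97 − (-0.3055)·55.83 = -79.95.

μ = -79.95, σ = 55.83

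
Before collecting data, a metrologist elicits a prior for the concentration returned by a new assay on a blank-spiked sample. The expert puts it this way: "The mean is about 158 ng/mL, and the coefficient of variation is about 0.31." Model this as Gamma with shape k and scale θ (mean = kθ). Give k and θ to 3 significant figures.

For Gamma(k, scale θ): mean = kθ, variance = kθ², so CV = 1/√k.
CV = 0.31, hence k = 1/CV² = 10.4.
Then θ = mean/k = 158/10.4 = 15.2.

k ≈ 10.4, θ ≈ 15.2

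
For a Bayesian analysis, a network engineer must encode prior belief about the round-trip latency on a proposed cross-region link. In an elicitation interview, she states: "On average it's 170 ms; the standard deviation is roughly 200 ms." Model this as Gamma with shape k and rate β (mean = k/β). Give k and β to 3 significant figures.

k ≈ 0.722, β ≈ 0.00425

For Gamma(k, rate β): mean = k/β, variance = k/β², so CV = 1/√k.
CV = SD/mean = 200/170 = 1.176, hence k = 1/CV² = 0.722.
Then β = k/mean = 0.722/170 = 0.00425.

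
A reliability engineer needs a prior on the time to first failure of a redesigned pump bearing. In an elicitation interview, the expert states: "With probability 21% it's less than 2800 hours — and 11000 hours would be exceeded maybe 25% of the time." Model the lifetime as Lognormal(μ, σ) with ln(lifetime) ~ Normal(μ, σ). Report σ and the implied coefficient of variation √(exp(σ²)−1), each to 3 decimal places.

If T ~ Lognormal(μ,σ) then ln T ~ Normal(μ,σ), so the p-quantile of ln T is μ + z_p·σ.
ln(2800) = 7.937 and ln(11000) = 9.306; z_{0.21} = -0.8064, z_{0.75} = 0.6745.
σ = (9.306 − 7.937)/(0.6745 − (-0.8064)) = 0.924.
μ = 7.937 − (-0.8064)·0.924 = 8.682.
CV = √(exp(σ²)−1) = √(exp(0.8537)−1) = 1.161.

σ ≈ 0.924, CV ≈ 1.161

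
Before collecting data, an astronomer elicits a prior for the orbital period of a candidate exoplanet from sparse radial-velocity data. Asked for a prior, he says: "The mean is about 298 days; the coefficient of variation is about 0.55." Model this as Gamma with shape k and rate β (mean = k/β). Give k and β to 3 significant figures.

k ≈ 3.31, β ≈ 0.0111

For Gamma(k, rate β): mean = k/β, variance = k/β², so CV = 1/√k.
CV = 0.55, hence k = 1/CV² = 3.31.
Then β = k/mean = 3.31/298 = 0.0111.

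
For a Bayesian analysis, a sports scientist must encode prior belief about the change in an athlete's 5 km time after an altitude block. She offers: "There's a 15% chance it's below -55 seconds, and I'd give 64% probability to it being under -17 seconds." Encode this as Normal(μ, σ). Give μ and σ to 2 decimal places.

μ = -26.77, σ = 27.24

The p-quantile of Normal(μ,σ) is μ + z_p·σ, with z_{0.15} = -1.036 and z_{0.64} = 0.3585.
Eliminate σ: μ = (z₂·x₁ − z₁·x₂)/(z₂ − z₁) = (0.3585·-55 − (-1.036)·-17)/1.395 = -26.77.
Then σ = (x₂ − x₁)/(z₂ − z₁) = (-17 − -55)/1.395 = 27.24.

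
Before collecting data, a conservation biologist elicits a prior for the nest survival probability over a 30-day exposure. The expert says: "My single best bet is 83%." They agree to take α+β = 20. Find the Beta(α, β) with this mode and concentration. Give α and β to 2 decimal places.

α = 15.94, β = 4.06

For α,β > 1 the Beta mode is (α−1)/(α+β−2). With α+β = 20, the mode is (α−1)/18.
Set (α−1)/18 = 0.83 → α = 1 + 0.83·18 = 15.94.
β = 20 − α = 4.06.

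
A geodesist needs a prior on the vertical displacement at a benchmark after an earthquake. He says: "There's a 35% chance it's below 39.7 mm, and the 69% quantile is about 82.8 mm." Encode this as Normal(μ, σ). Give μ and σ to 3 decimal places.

For Normal(μ,σ), the p-quantile is μ + z_p·σ. Here z_{0.35} = -0.3853, z_{0.69} = 0.4959.
So 39.7 = μ − 0.3853σ and 82.8 = μ + 0.4959σ.
Subtracting: σ = (82.8 − 39.7)/(0.4959 − (-0.3853)) = 48.912.
Then μ = 39.7 − (-0.3853)·48.912 = 58.547.

μ = 58.547, σ = 48.912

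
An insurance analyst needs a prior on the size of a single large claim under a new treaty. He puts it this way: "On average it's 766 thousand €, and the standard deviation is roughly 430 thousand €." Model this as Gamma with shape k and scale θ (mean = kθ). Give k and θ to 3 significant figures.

For Gamma(k, scale θ): mean = kθ, variance = kθ², so CV = 1/√k.
CV = SD/mean = 430/766 = 0.5614, hence k = 1/CV² = 3.17.
Then θ = mean/k = 766/3.17 = 241.

k ≈ 3.17, θ ≈ 241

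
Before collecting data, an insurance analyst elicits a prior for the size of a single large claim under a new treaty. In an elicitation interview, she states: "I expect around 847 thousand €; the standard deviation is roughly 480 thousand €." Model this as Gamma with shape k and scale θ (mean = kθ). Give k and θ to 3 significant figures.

k ≈ 3.11, θ ≈ 272

For Gamma(k, scale θ): mean = kθ, variance = kθ², so CV = 1/√k.
CV = SD/mean = 480/847 = 0.5667, hence k = 1/CV² = 3.11.
Then θ = mean/k = 847/3.11 = 272.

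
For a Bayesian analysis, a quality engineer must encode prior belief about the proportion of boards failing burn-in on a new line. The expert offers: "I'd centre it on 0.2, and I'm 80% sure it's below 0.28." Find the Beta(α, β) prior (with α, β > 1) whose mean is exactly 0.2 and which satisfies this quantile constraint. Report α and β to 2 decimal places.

With mean 0.2 fixed, write α = 0.2s, β = 0.8s where s = α+β.
Need P(θ < 0.28) = 0.8 under Beta(0.2s, 0.8s). Normal approximation: (q−m)/√(m(1−m)/s) ≈ z_{0.8} = 0.842, so s ≈ 0.2·0.8·(0.842)²/(0.28−0.2)² = 17.7.
At s = 17.7: P(θ<0.28) ≈ 0.811. Adjusting to match 0.8 gives s ≈ 15.60.
So α = 0.2·15.60 ≈ 3.12, β = 0.8·15.60 ≈ 12.48.

α ≈ 3.12, β ≈ 12.48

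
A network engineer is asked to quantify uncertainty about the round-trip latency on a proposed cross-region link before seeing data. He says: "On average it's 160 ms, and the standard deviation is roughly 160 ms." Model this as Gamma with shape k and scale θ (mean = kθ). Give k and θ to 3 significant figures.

k ≈ 1, θ ≈ 160

For Gamma(k, scale θ): mean = kθ, variance = kθ², so CV = 1/√k.
CV = SD/mean = 160/160 = 1, hence k = 1/CV² = 1.
Then θ = mean/k = 160/1 = 160.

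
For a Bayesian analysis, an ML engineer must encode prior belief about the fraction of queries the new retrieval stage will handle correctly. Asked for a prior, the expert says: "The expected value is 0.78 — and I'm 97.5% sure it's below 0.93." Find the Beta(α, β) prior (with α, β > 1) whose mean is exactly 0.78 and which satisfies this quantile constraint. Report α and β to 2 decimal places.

With mean 0.78 fixed, write α = 0.78s, β = 0.22s where s = α+β.
Need P(θ < 0.93) = 0.975 under Beta(0.78s, 0.22s). Normal approximation: (q−m)/√(m(1−m)/s) ≈ z_{0.975} = 1.96, so s ≈ 0.78·0.22·(1.96)²/(0.93−0.78)² = 29.3.
At s = 29.3: P(θ<0.93) ≈ 0.994. Adjusting to match 0.975 gives s ≈ 19.10.
So α = 0.78·19.10 ≈ 14.90, β = 0.22·19.10 ≈ 4.20.

α ≈ 14.90, β ≈ 4.20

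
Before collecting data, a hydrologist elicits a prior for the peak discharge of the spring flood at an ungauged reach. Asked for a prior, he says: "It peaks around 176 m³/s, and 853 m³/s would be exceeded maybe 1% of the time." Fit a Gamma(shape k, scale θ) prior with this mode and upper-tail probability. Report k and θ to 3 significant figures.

Gamma(k,θ) with k>1 has mode (k−1)θ, so θ = 176/(k−1).
Need P(X < 853) = 0.99 with θ tied to k this way. Start at k = 2, θ = 176: P(X<853) ≈ 0.954.
Too low — raise k to concentrate. Iterating converges to k ≈ 2.59.
Then θ = 176/(2.59−1) ≈ 111.

k ≈ 2.59, θ ≈ 111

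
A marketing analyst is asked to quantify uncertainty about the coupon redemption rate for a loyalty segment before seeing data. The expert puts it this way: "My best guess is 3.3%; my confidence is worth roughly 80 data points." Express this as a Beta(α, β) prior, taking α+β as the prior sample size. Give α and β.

Under the effective-sample-size interpretation, Beta(α, β) has prior mean α/(α+β) and prior sample size α+β.
So α+β = 80 and α/(α+β) = 0.033, giving α = 0.033·80 = 2.64 and β = 80 − 2.64 = 77.36.

α = 2.64, β = 77.36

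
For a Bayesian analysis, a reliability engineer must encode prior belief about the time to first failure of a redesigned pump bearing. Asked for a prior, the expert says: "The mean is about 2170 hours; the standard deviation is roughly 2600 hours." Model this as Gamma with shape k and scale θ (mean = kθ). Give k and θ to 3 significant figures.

For Gamma(k, scale θ): mean = kθ, variance = kθ², so CV = 1/√k.
CV = SD/mean = 2600/2170 = 1.198, hence k = 1/CV² = 0.697.
Then θ = mean/k = 2170/0.697 = 3120.

k ≈ 0.697, θ ≈ 3120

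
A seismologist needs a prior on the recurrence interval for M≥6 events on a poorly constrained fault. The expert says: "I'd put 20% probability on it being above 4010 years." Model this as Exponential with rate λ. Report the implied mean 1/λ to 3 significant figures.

P(T > 4010.0) = e^(−λ·4010.0) = 0.2, so λ = −ln(0.2)/4010.0 = 0.000401.
Mean = 1/λ = 2490 years.

mean ≈ 2490 years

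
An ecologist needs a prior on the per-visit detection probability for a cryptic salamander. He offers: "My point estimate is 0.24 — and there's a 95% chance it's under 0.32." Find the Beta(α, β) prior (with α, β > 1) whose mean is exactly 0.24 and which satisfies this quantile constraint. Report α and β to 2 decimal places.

α ≈ 19.98, β ≈ 63.28

With mean 0.24 fixed, write α = 0.24s, β = 0.76s where s = α+β.
Need P(θ < 0.32) = 0.95 under Beta(0.24s, 0.76s). Normal approximation: (q−m)/√(m(1−m)/s) ≈ z_{0.95} = 1.64, so s ≈ 0.24·0.76·(1.64)²/(0.32−0.24)² = 77.1.
At s = 77.1: P(θ<0.32) ≈ 0.944. Adjusting to match 0.95 gives s ≈ 83.26.
So α = 0.24·83.26 ≈ 19.98, β = 0.76·83.26 ≈ 63.28.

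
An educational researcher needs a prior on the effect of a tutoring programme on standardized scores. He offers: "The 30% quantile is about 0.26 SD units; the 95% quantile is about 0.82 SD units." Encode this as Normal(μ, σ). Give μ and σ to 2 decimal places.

μ = 0.40, σ = 0.26

For Normal(μ,σ), the p-quantile is μ + z_p·σ. Here z_{0.3} = -0.5244, z_{0.95} = 1.645.
So 0.26 = μ − 0.5244σ and 0.82 = μ + 1.645σ.
Subtracting: σ = (0.82 − 0.26)/(1.645 − (-0.5244)) = 0.26.
Then μ = 0.26 − (-0.5244)·0.26 = 0.40.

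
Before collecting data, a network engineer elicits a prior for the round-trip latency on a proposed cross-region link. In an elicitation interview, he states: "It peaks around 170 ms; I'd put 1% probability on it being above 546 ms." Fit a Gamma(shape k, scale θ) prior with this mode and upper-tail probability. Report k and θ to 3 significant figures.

k ≈ 4.25, θ ≈ 52.3

Gamma(k,θ) with k>1 has mode (k−1)θ, so θ = 170/(k−1).
Need P(X < 546) = 0.99 with θ tied to k this way. Start at k = 2, θ = 170: P(X<546) ≈ 0.830.
Too low — raise k to concentrate. Iterating converges to k ≈ 4.25.
Then θ = 170/(4.25−1) ≈ 52.3.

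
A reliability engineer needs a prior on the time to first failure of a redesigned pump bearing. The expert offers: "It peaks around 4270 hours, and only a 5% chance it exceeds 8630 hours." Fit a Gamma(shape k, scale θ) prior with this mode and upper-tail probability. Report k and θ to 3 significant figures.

Gamma(k,θ) with k>1 has mode (k−1)θ, so θ = 4270/(k−1).
Need P(X < 8630) = 0.95 with θ tied to k this way. Start at k = 2, θ = 4270: P(X<8630) ≈ 0.600.
Too low — raise k to concentrate. Iterating converges to k ≈ 6.59.
Then θ = 4270/(6.59−1) ≈ 763.

k ≈ 6.59, θ ≈ 763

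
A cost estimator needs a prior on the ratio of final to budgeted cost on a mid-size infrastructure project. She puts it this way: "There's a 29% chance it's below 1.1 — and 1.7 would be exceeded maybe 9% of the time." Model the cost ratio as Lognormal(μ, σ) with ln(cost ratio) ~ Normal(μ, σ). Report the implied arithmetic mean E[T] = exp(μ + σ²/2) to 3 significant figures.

If T ~ Lognormal(μ,σ) then ln T ~ Normal(μ,σ), so the p-quantile of ln T is μ + z_p·σ.
ln(1.1) = 0.09531 and ln(1.7) = 0.5306; z_{0.29} = -0.5534, z_{0.91} = 1.341.
σ = (0.5306 − 0.09531)/(1.341 − (-0.5534)) = 0.230.
μ = 0.09531 − (-0.5534)·0.230 = 0.222.
E[T] = exp(μ + σ²/2) = exp(0.222 + 0.0264) = 1.28.

E[T] ≈ 1.28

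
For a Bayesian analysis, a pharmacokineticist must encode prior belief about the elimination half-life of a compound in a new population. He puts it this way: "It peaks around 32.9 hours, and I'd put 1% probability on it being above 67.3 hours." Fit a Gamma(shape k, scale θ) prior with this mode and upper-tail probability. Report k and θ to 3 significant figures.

k ≈ 10.5, θ ≈ 3.45

Gamma(k,θ) with k>1 has mode (k−1)θ, so θ = 32.9/(k−1).
Need P(X < 67.3) = 0.99 with θ tied to k this way. Start at k = 2, θ = 32.9: P(X<67.3) ≈ 0.606.
Too low — raise k to concentrate. Iterating converges to k ≈ 10.5.
Then θ = 32.9/(10.5−1) ≈ 3.45.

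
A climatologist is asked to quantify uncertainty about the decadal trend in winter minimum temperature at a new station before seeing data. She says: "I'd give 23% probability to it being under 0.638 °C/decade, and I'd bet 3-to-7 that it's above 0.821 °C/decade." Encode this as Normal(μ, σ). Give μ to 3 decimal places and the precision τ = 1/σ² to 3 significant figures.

The p-quantile of Normal(μ,σ) is μ + z_p·σ, with z_{0.23} = -0.7388 and z_{0.7} = 0.5244.
Eliminate σ: μ = (z₂·x₁ − z₁·x₂)/(z₂ − z₁) = (0.5244·0.638 − (-0.7388)·0.821)/1.263 = 0.745.
Then σ = (x₂ − x₁)/(z₂ − z₁) = (0.821 − 0.638)/1.263 = 0.145.
Precision τ = 1/σ² = 1/0.1449² = 47.7.

μ = 0.745, τ = 47.7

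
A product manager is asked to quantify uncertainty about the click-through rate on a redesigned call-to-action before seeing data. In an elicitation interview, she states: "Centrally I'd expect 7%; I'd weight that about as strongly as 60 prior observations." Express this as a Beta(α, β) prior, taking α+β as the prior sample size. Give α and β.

Under the effective-sample-size interpretation, Beta(α, β) has prior mean α/(α+β) and prior sample size α+β.
So α+β = 60 and α/(α+β) = 0.07, giving α = 0.07·60 = 4.2 and β = 60 − 4.2 = 55.8.

α = 4.2, β = 55.8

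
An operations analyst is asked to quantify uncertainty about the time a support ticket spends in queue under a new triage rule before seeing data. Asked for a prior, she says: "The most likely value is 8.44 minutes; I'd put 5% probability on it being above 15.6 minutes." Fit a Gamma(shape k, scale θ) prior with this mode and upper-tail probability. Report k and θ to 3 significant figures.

Gamma(k,θ) with k>1 has mode (k−1)θ, so θ = 8.44/(k−1).
Need P(X < 15.6) = 0.95 with θ tied to k this way. Start at k = 2, θ = 8.44: P(X<15.6) ≈ 0.551.
Too low — raise k to concentrate. Iterating converges to k ≈ 8.38.
Then θ = 8.44/(8.38−1) ≈ 1.14.

k ≈ 8.38, θ ≈ 1.14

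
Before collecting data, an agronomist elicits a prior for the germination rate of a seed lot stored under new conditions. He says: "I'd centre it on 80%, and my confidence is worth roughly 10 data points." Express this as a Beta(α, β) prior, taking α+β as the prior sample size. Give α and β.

α = 8, β = 2

Under the effective-sample-size interpretation, Beta(α, β) has prior mean α/(α+β) and prior sample size α+β.
So α+β = 10 and α/(α+β) = 0.8, giving α = 0.8·10 = 8 and β = 10 − 8 = 2.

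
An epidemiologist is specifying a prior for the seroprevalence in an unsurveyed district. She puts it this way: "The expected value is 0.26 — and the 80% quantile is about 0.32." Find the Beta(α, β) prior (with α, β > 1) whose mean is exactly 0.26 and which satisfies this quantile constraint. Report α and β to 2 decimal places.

α ≈ 9.37, β ≈ 26.67

With mean 0.26 fixed, write α = 0.26s, β = 0.74s where s = α+β.
Need P(θ < 0.32) = 0.8 under Beta(0.26s, 0.74s). Normal approximation: (q−m)/√(m(1−m)/s) ≈ z_{0.8} = 0.842, so s ≈ 0.26·0.74·(0.842)²/(0.32−0.26)² = 37.9.
At s = 37.9: P(θ<0.32) ≈ 0.805. Adjusting to match 0.8 gives s ≈ 36.05.
So α = 0.26·36.05 ≈ 9.37, β = 0.74·36.05 ≈ 26.67.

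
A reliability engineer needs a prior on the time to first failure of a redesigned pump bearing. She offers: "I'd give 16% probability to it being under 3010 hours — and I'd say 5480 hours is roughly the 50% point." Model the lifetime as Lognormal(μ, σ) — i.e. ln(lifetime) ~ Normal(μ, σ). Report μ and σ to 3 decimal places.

μ ≈ 8.609, σ ≈ 0.603

If T ~ Lognormal(μ,σ) then ln T ~ Normal(μ,σ), so the p-quantile of ln T is μ + z_p·σ.
ln(3010) = 8.01 and ln(5480) = 8.609; z_{0.16} = -0.9945, z_{0.5} = 0.
σ = (8.609 − 8.01)/(0 − (-0.9945)) = 0.603.
μ = 8.01 − (-0.9945)·0.603 = 8.609.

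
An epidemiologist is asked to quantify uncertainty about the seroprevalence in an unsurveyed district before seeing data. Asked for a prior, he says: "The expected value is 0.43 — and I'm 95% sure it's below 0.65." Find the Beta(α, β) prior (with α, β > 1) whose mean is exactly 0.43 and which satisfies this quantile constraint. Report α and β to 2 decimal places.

α ≈ 5.83, β ≈ 7.73

With mean 0.43 fixed, write α = 0.43s, β = 0.57s where s = α+β.
Need P(θ < 0.65) = 0.95 under Beta(0.43s, 0.57s). Normal approximation: (q−m)/√(m(1−m)/s) ≈ z_{0.95} = 1.64, so s ≈ 0.43·0.57·(1.64)²/(0.65−0.43)² = 13.7.
At s = 13.7: P(θ<0.65) ≈ 0.951. Adjusting to match 0.95 gives s ≈ 13.55.
So α = 0.43·13.55 ≈ 5.83, β = 0.57·13.55 ≈ 7.73.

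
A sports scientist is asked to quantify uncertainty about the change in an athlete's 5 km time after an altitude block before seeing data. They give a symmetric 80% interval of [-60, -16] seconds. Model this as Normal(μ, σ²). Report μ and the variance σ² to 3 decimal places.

μ = -38.000, σ² = 294.695

A symmetric 80% interval runs μ ± z·σ with z = 1.282.
Half-width = 22, so σ = 22/1.282 = 17.1667 and σ² = 294.695.
μ is the interval midpoint, -38.000.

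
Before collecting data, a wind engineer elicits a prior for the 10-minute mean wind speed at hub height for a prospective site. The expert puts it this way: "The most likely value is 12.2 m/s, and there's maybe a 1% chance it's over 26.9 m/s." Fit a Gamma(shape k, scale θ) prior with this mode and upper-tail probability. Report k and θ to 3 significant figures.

k ≈ 8.71, θ ≈ 1.58

Gamma(k,θ) with k>1 has mode (k−1)θ, so θ = 12.2/(k−1).
Need P(X < 26.9) = 0.99 with θ tied to k this way. Start at k = 2, θ = 12.2: P(X<26.9) ≈ 0.647.
Too low — raise k to concentrate. Iterating converges to k ≈ 8.71.
Then θ = 12.2/(8.71−1) ≈ 1.58.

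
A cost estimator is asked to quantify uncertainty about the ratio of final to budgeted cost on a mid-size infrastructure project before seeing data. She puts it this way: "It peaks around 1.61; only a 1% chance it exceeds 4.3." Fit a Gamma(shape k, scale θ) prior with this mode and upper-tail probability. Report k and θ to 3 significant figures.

Gamma(k,θ) with k>1 has mode (k−1)θ, so θ = 1.61/(k−1).
Need P(X < 4.3) = 0.99 with θ tied to k this way. Start at k = 2, θ = 1.61: P(X<4.3) ≈ 0.746.
Too low — raise k to concentrate. Iterating converges to k ≈ 5.79.
Then θ = 1.61/(5.79−1) ≈ 0.336.

k ≈ 5.79, θ ≈ 0.336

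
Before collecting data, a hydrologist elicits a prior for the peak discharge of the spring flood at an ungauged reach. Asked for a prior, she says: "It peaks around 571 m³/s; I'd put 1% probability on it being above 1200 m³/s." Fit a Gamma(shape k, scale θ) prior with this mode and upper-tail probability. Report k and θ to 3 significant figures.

Gamma(k,θ) with k>1 has mode (k−1)θ, so θ = 571/(k−1).
Need P(X < 1200) = 0.99 with θ tied to k this way. Start at k = 2, θ = 571: P(X<1200) ≈ 0.621.
Too low — raise k to concentrate. Iterating converges to k ≈ 9.82.
Then θ = 571/(9.82−1) ≈ 64.7.

k ≈ 9.82, θ ≈ 64.7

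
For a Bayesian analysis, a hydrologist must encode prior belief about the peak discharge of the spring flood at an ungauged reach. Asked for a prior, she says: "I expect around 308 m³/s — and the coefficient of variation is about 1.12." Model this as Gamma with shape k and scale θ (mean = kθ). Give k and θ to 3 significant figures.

For Gamma(k, scale θ): mean = kθ, variance = kθ², so CV = 1/√k.
CV = 1.12, hence k = 1/CV² = 0.797.
Then θ = mean/k = 308/0.797 = 386.

k ≈ 0.797, θ ≈ 386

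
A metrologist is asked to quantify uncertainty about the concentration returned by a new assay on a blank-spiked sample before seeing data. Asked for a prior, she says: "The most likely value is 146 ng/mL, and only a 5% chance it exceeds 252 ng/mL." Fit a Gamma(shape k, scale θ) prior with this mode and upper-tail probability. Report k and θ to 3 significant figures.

k ≈ 10.4, θ ≈ 15.6

Gamma(k,θ) with k>1 has mode (k−1)θ, so θ = 146/(k−1).
Need P(X < 252) = 0.95 with θ tied to k this way. Start at k = 2, θ = 146: P(X<252) ≈ 0.515.
Too low — raise k to concentrate. Iterating converges to k ≈ 10.4.
Then θ = 146/(10.4−1) ≈ 15.6.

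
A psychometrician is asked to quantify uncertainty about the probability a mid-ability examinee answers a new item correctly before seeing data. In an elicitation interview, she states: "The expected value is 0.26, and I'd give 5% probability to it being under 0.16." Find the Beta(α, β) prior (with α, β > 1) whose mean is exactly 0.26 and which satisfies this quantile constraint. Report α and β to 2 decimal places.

With mean 0.26 fixed, write α = 0.26s, β = 0.74s where s = α+β.
Need P(θ < 0.16) = 0.05 under Beta(0.26s, 0.74s). Normal approximation: (q−m)/√(m(1−m)/s) ≈ z_{0.05} = -1.64, so s ≈ 0.26·0.74·(-1.64)²/(0.16−0.26)² = 52.1.
At s = 52.1: P(θ<0.16) ≈ 0.038. Adjusting to match 0.05 gives s ≈ 45.07.
So α = 0.26·45.07 ≈ 11.72, β = 0.74·45.07 ≈ 33.35.

α ≈ 11.72, β ≈ 33.35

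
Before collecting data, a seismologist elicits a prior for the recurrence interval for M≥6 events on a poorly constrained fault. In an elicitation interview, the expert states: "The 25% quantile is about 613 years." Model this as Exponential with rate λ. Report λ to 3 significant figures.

P(T < 613.0) = 1 − e^(−λ·613.0) = 0.25, so λ = −ln(1−0.25)/613.0 = −ln(0.75)/613.0 = 0.000469.

λ ≈ 0.000469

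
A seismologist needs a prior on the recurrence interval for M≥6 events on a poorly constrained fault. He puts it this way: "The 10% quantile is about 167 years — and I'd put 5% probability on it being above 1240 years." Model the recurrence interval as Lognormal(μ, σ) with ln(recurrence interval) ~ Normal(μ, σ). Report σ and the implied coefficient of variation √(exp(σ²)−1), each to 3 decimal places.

If T ~ Lognormal(μ,σ) then ln T ~ Normal(μ,σ), so the p-quantile of ln T is μ + z_p·σ.
ln(167) = 5.118 and ln(1240) = 7.123; z_{0.1} = -1.282, z_{0.95} = 1.645.
σ = (7.123 − 5.118)/(1.645 − (-1.282)) = 0.685.
μ = 5.118 − (-1.282)·0.685 = 5.996.
CV = √(exp(σ²)−1) = √(exp(0.4694)−1) = 0.774.

σ ≈ 0.685, CV ≈ 0.774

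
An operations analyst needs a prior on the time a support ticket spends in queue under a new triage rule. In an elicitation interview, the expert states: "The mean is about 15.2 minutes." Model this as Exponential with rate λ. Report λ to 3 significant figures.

Exponential mean = 1/λ, so λ = 1/15.2 = 0.0658.

λ ≈ 0.0658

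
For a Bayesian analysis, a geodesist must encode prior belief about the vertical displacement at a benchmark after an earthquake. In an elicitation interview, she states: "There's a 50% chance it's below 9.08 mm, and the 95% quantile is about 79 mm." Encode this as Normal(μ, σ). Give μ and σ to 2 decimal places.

μ = 9.08, σ = 42.51

For Normal(μ,σ), the p-quantile is μ + z_p·σ. Here z_{0.5} = 0, z_{0.95} = 1.645.
So 9.08 = μ + 0σ and 79 = μ + 1.645σ.
Subtracting: σ = (79 − 9.08)/(1.645 − (0)) = 42.51.
Then μ = 9.08 − (0)·42.51 = 9.08.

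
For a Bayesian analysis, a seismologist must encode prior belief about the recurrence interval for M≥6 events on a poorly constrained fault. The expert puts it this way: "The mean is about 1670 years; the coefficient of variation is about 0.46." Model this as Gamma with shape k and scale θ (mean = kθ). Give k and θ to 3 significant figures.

For Gamma(k, scale θ): mean = kθ, variance = kθ², so CV = 1/√k.
CV = 0.46, hence k = 1/CV² = 4.73.
Then θ = mean/k = 1670/4.73 = 353.

k ≈ 4.73, θ ≈ 353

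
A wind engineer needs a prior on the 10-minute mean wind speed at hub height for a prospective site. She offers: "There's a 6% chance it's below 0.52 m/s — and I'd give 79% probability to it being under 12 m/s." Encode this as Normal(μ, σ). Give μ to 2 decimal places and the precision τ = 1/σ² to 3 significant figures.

μ = 8.08, τ = 0.0423

For Normal(μ,σ), the p-quantile is μ + z_p·σ. Here z_{0.06} = -1.555, z_{0.79} = 0.8064.
So 0.52 = μ − 1.555σ and 12 = μ + 0.8064σ.
Subtracting: σ = (12 − 0.52)/(0.8064 − (-1.555)) = 4.86.
Then μ = 0.52 − (-1.555)·4.86 = 8.08.
Precision τ = 1/σ² = 1/4.862² = 0.0423.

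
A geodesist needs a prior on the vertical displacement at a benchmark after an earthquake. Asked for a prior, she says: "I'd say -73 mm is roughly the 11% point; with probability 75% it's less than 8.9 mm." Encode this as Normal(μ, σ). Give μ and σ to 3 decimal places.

μ = -20.158, σ = 43.082

The p-quantile of Normal(μ,σ) is μ + z_p·σ, with z_{0.11} = -1.227 and z_{0.75} = 0.6745.
Eliminate σ: μ = (z₂·x₁ − z₁·x₂)/(z₂ − z₁) = (0.6745·-73 − (-1.227)·8.9)/1.901 = -20.158.
Then σ = (x₂ − x₁)/(z₂ − z₁) = (8.9 − -73)/1.901 = 43.082.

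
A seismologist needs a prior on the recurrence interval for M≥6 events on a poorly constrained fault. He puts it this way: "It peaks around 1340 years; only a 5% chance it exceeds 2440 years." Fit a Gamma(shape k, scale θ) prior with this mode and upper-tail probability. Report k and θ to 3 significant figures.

k ≈ 8.75, θ ≈ 173

Gamma(k,θ) with k>1 has mode (k−1)θ, so θ = 1340/(k−1).
Need P(X < 2440) = 0.95 with θ tied to k this way. Start at k = 2, θ = 1340: P(X<2440) ≈ 0.543.
Too low — raise k to concentrate. Iterating converges to k ≈ 8.75.
Then θ = 1340/(8.75−1) ≈ 173.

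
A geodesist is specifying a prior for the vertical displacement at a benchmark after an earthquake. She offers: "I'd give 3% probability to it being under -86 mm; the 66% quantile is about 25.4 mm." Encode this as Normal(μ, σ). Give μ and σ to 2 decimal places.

μ = 5.36, σ = 48.58

For Normal(μ,σ), the p-quantile is μ + z_p·σ. Here z_{0.03} = -1.881, z_{0.66} = 0.4125.
So -86 = μ − 1.881σ and 25.4 = μ + 0.4125σ.
Subtracting: σ = (25.4 − -86)/(0.4125 − (-1.881)) = 48.58.
Then μ = -86 − (-1.881)·48.58 = 5.36.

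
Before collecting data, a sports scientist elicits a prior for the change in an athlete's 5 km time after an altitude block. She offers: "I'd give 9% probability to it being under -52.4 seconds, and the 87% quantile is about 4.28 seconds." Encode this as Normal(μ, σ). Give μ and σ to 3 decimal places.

For Normal(μ,σ), the p-quantile is μ + z_p·σ. Here z_{0.09} = -1.341, z_{0.87} = 1.126.
So -52.4 = μ − 1.341σ and 4.28 = μ + 1.126σ.
Subtracting: σ = (4.28 − -52.4)/(1.126 − (-1.341)) = 22.974.
Then μ = -52.4 − (-1.341)·22.974 = -21.598.

μ = -21.598, σ = 22.974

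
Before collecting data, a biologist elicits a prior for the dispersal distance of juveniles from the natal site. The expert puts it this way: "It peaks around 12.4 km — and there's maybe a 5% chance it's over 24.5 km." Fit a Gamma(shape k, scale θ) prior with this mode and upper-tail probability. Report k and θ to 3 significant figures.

k ≈ 6.98, θ ≈ 2.07

Gamma(k,θ) with k>1 has mode (k−1)θ, so θ = 12.4/(k−1).
Need P(X < 24.5) = 0.95 with θ tied to k this way. Start at k = 2, θ = 12.4: P(X<24.5) ≈ 0.587.
Too low — raise k to concentrate. Iterating converges to k ≈ 6.98.
Then θ = 12.4/(6.98−1) ≈ 2.07.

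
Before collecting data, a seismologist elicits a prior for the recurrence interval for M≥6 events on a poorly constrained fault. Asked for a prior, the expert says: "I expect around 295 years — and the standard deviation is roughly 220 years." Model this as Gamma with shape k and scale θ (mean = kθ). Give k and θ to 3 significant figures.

k ≈ 1.8, θ ≈ 164

For Gamma(k, scale θ): mean = kθ, variance = kθ², so CV = 1/√k.
CV = SD/mean = 220/295 = 0.7458, hence k = 1/CV² = 1.8.
Then θ = mean/k = 295/1.8 = 164.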